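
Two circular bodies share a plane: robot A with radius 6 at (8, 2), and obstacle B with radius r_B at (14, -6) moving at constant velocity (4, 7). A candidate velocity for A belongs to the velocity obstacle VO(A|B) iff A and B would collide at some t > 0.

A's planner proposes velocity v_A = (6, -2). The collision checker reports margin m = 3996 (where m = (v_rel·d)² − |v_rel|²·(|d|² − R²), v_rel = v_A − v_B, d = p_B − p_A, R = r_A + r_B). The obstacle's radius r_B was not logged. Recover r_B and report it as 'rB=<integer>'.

m = 3996
d = (6, -8);  v_rel = (2, -9),  |v_rel|² = 85
v_rel×d = (2)·(-8) − (-9)·(6) = 38
since m = R²·85 − 38²:  R² = (1444 + 3996) / 85 = 64
R = √64 = 8  ⇒  r_B = 8 − 6 = 2

rB=2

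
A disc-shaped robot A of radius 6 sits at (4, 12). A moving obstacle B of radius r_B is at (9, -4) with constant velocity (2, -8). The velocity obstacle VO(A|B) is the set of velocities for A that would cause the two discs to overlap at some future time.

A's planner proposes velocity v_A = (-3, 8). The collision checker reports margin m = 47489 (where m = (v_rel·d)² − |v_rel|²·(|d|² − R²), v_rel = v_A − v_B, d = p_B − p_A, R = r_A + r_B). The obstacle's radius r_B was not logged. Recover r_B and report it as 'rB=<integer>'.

m = 47489
d = (5, -16);  v_rel = (-5, 16),  |v_rel|² = 281
v_rel×d = (-5)·(-16) − (16)·(5) = 0
since m = R²·281 − 0²:  R² = (0 + 47489) / 281 = 169
R = √169 = 13  ⇒  r_B = 13 − 6 = 7

rB=7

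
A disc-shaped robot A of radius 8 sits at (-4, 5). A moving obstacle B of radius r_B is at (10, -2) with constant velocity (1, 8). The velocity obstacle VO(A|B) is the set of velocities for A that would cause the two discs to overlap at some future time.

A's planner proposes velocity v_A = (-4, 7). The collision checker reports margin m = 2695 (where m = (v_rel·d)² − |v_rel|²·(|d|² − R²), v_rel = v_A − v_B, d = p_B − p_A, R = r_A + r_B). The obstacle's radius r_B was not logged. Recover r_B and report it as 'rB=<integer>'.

m = 2695
d = (14, -7);  v_rel = (-5, -1),  |v_rel|² = 26
v_rel×d = (-5)·(-7) − (-1)·(14) = 49
since m = R²·26 − 49²:  R² = (2401 + 2695) / 26 = 196
R = √196 = 14  ⇒  r_B = 14 − 8 = 6

rB=6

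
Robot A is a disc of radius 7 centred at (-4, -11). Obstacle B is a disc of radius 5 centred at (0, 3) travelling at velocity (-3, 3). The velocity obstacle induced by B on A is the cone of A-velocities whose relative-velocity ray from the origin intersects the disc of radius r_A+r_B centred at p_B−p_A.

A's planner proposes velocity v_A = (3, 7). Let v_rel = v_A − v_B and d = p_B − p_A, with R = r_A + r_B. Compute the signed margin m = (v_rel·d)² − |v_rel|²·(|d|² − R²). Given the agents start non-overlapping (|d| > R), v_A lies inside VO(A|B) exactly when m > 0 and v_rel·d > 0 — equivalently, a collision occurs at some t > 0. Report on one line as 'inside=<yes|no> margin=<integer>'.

d = (4, 14),  |d|² = 212;  R = 7+5 = 12,  c = 212−12² = 68
v_rel = (6, 4),  |v_rel|² = 52;  v_rel·d = (6)·(4) + (4)·(14) = 80
52·t² − 160·t + 68 = 0  ⇒  m = 80² − 52·68 = 2864
m = 2864 > 0,  v_rel·d = 80 > 0  ⇒  inside

inside=yes margin=2864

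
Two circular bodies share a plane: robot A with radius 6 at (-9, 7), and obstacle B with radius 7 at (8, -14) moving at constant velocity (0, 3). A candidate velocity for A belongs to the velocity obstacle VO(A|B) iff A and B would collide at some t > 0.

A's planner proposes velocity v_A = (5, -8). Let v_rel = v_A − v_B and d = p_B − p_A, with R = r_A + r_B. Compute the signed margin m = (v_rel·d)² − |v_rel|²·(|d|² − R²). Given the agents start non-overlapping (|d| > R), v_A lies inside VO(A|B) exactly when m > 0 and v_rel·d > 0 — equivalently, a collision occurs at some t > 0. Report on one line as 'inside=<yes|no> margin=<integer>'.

d = (17, -21),  |d|² = 730;  R = 6+7 = 13,  c = 730−13² = 561
v_rel = (5, -11),  |v_rel|² = 146;  v_rel·d = (5)·(17) + (-11)·(-21) = 316
146·t² − 632·t + 561 = 0  ⇒  m = 316² − 146·561 = 17950
m = 17950 > 0,  v_rel·d = 316 > 0  ⇒  inside

inside=yes margin=17950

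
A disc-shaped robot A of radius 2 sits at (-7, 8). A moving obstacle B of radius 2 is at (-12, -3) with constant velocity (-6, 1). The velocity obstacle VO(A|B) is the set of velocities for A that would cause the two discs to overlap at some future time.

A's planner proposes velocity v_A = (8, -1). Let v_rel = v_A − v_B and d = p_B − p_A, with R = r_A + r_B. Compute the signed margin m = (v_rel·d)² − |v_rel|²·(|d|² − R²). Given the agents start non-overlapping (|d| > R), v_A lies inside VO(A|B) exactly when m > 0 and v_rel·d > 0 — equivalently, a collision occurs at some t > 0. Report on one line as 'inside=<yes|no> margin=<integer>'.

d = (-5, -11),  |d|² = 146;  R = 2+2 = 4,  c = 146−4² = 130
v_rel = (14, -2),  |v_rel|² = 200;  v_rel·d = (14)·(-5) + (-2)·(-11) = -48
200·t² + 96·t + 130 = 0  ⇒  m = (-48)² − 200·130 = -23696
m = -23696 < 0,  v_rel·d = -48 < 0  ⇒  outside

inside=no margin=-23696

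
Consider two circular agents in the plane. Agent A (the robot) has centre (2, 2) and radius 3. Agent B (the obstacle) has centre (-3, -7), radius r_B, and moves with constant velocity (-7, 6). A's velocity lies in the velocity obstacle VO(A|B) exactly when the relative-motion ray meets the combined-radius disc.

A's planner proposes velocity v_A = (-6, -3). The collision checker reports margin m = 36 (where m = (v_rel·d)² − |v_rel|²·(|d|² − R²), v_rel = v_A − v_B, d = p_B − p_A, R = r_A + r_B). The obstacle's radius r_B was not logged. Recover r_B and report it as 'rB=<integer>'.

m = 36
d = (-5, -9);  v_rel = (1, -9),  |v_rel|² = 82
v_rel×d = (1)·(-9) − (-9)·(-5) = -54
since m = R²·82 − (-54)²:  R² = (2916 + 36) / 82 = 36
R = √36 = 6  ⇒  r_B = 6 − 3 = 3

rB=3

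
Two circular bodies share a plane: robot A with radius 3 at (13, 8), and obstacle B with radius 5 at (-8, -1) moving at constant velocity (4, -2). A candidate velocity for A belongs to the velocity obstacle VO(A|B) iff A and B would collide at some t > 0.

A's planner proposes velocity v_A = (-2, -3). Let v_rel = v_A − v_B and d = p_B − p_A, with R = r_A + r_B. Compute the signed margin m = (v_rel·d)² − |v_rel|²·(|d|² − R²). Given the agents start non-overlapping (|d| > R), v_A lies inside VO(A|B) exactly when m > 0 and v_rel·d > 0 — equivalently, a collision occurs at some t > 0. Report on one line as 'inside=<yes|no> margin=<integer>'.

d = (-21, -9),  |d|² = 522;  R = 3+5 = 8,  c = 522−8² = 458
v_rel = (-6, -1),  |v_rel|² = 37;  v_rel·d = (-6)·(-21) + (-1)·(-9) = 135
37·t² − 270·t + 458 = 0  ⇒  m = 135² − 37·458 = 1279
m = 1279 > 0,  v_rel·d = 135 > 0  ⇒  inside

inside=yes margin=1279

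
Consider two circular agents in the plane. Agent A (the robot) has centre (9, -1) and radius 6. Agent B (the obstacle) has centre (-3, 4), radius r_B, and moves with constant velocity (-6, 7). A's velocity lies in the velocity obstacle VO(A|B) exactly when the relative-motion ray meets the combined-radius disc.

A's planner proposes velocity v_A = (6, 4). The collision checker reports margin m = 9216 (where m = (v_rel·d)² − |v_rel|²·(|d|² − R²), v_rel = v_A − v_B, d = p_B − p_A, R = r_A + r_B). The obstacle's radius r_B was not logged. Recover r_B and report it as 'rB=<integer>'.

m = 9216
d = (-12, 5);  v_rel = (12, -3),  |v_rel|² = 153
v_rel×d = (12)·(5) − (-3)·(-12) = 24
since m = R²·153 − 24²:  R² = (576 + 9216) / 153 = 64
R = √64 = 8  ⇒  r_B = 8 − 6 = 2

rB=2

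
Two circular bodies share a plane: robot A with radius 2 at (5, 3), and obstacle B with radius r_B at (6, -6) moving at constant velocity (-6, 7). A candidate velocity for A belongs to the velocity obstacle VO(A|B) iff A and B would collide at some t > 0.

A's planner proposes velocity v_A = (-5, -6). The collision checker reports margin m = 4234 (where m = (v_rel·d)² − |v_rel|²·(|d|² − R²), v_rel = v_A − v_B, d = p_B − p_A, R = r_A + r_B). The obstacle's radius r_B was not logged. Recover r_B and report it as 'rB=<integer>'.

m = 4234
d = (1, -9);  v_rel = (1, -13),  |v_rel|² = 170
v_rel×d = (1)·(-9) − (-13)·(1) = 4
since m = R²·170 − 4²:  R² = (16 + 4234) / 170 = 25
R = √25 = 5  ⇒  r_B = 5 − 2 = 3

rB=3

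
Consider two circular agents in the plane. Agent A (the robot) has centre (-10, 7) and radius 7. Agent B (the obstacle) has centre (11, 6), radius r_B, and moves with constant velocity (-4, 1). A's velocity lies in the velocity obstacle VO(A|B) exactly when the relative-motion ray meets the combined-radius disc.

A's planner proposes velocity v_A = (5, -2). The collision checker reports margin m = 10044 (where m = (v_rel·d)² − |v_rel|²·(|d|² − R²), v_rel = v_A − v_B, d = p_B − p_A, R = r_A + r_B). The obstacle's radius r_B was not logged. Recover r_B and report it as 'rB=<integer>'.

m = 10044
d = (21, -1);  v_rel = (9, -3),  |v_rel|² = 90
v_rel×d = (9)·(-1) − (-3)·(21) = 54
since m = R²·90 − 54²:  R² = (2916 + 10044) / 90 = 144
R = √144 = 12  ⇒  r_B = 12 − 7 = 5

rB=5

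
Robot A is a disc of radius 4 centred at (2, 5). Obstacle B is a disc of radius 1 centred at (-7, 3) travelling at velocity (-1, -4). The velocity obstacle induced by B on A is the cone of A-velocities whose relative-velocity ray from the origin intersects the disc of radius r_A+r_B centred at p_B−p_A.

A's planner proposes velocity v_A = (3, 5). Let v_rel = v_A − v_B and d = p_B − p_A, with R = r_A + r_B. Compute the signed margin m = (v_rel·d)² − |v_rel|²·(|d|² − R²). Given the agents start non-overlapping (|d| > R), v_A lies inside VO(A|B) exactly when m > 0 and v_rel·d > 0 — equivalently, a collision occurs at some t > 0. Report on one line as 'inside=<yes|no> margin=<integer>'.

d = (-9, -2),  |d|² = 85;  R = 4+1 = 5,  c = 85−5² = 60
v_rel = (4, 9),  |v_rel|² = 97;  v_rel·d = (4)·(-9) + (9)·(-2) = -54
97·t² + 108·t + 60 = 0  ⇒  m = (-54)² − 97·60 = -2904
m = -2904 < 0,  v_rel·d = -54 < 0  ⇒  outside

inside=no margin=-2904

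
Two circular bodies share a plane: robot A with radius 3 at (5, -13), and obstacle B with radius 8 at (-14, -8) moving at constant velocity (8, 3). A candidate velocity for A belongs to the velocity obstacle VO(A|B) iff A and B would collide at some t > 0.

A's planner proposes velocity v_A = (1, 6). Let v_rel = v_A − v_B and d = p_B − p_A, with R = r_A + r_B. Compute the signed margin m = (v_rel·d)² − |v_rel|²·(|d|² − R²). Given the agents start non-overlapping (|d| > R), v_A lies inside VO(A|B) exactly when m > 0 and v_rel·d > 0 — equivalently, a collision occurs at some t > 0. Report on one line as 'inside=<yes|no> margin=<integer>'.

d = (-19, 5),  |d|² = 386;  R = 3+8 = 11,  c = 386−11² = 265
v_rel = (-7, 3),  |v_rel|² = 58;  v_rel·d = (-7)·(-19) + (3)·(5) = 148
58·t² − 296·t + 265 = 0  ⇒  m = 148² − 58·265 = 6534
m = 6534 > 0,  v_rel·d = 148 > 0  ⇒  inside

inside=yes margin=6534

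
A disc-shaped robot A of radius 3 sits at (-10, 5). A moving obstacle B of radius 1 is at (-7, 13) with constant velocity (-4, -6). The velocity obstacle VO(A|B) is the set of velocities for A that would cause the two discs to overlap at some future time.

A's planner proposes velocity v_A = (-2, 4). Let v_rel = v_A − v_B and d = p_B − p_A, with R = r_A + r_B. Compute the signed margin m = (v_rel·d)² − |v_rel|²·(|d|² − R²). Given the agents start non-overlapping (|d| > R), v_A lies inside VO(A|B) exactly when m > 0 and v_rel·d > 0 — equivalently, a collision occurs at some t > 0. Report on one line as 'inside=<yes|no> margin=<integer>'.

d = (3, 8),  |d|² = 73;  R = 3+1 = 4,  c = 73−4² = 57
v_rel = (2, 10),  |v_rel|² = 104;  v_rel·d = (2)·(3) + (10)·(8) = 86
104·t² − 172·t + 57 = 0  ⇒  m = 86² − 104·57 = 1468
m = 1468 > 0,  v_rel·d = 86 > 0  ⇒  inside

inside=yes margin=1468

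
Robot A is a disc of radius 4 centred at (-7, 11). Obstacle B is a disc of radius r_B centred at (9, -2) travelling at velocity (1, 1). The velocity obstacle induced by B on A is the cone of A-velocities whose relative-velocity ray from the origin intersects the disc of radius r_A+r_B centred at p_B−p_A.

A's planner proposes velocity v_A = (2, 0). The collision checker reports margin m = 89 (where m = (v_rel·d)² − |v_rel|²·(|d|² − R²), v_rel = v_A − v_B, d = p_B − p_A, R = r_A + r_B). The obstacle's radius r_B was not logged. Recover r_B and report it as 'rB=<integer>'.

m = 89
d = (16, -13);  v_rel = (1, -1),  |v_rel|² = 2
v_rel×d = (1)·(-13) − (-1)·(16) = 3
since m = R²·2 − 3²:  R² = (9 + 89) / 2 = 49
R = √49 = 7  ⇒  r_B = 7 − 4 = 3

rB=3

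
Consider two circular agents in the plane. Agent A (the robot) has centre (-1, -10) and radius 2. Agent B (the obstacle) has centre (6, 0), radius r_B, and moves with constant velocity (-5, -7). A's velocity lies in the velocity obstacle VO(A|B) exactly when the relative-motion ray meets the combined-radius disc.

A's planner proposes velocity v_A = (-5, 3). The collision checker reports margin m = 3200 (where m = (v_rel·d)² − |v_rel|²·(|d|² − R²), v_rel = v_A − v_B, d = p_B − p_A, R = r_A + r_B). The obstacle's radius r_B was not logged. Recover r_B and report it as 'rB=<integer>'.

m = 3200
d = (7, 10);  v_rel = (0, 10),  |v_rel|² = 100
v_rel×d = (0)·(10) − (10)·(7) = -70
since m = R²·100 − (-70)²:  R² = (4900 + 3200) / 100 = 81
R = √81 = 9  ⇒  r_B = 9 − 2 = 7

rB=7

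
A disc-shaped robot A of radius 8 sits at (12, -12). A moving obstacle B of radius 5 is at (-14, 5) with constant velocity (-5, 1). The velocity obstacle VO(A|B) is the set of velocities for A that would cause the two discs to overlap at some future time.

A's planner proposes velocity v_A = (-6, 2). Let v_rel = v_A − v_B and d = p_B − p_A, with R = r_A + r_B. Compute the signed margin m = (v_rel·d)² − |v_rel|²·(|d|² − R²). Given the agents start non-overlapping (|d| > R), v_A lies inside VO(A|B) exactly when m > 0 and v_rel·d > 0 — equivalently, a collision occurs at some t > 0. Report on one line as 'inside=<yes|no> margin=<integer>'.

d = (-26, 17),  |d|² = 965;  R = 8+5 = 13,  c = 965−13² = 796
v_rel = (-1, 1),  |v_rel|² = 2;  v_rel·d = (-1)·(-26) + (1)·(17) = 43
2·t² − 86·t + 796 = 0  ⇒  m = 43² − 2·796 = 257
m = 257 > 0,  v_rel·d = 43 > 0  ⇒  inside

inside=yes margin=257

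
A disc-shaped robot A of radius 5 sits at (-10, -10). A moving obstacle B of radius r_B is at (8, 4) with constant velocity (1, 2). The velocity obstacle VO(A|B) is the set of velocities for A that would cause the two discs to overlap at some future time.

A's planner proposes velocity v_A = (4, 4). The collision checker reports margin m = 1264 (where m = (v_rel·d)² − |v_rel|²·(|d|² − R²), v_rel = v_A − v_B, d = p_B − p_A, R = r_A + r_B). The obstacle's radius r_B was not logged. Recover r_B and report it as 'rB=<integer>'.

m = 1264
d = (18, 14);  v_rel = (3, 2),  |v_rel|² = 13
v_rel×d = (3)·(14) − (2)·(18) = 6
since m = R²·13 − 6²:  R² = (36 + 1264) / 13 = 100
R = √100 = 10  ⇒  r_B = 10 − 5 = 5

rB=5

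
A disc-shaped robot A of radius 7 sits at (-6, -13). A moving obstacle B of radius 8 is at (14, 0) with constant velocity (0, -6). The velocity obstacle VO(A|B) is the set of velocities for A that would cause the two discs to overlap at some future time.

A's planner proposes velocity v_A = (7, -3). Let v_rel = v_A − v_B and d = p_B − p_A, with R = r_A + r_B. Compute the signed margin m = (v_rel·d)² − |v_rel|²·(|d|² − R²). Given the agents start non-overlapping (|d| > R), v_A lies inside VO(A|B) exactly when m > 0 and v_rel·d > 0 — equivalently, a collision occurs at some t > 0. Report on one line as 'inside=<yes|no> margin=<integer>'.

d = (20, 13),  |d|² = 569;  R = 7+8 = 15,  c = 569−15² = 344
v_rel = (7, 3),  |v_rel|² = 58;  v_rel·d = (7)·(20) + (3)·(13) = 179
58·t² − 358·t + 344 = 0  ⇒  m = 179² − 58·344 = 12089
m = 12089 > 0,  v_rel·d = 179 > 0  ⇒  inside

inside=yes margin=12089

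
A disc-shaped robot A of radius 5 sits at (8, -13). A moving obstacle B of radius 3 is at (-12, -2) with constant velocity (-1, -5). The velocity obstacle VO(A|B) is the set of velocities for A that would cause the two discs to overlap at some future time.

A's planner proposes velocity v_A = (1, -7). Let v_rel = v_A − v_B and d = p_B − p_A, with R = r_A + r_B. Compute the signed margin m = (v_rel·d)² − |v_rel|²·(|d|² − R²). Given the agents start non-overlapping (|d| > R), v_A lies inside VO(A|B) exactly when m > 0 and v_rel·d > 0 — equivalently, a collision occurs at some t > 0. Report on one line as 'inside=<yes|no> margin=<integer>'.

d = (-20, 11),  |d|² = 521;  R = 5+3 = 8,  c = 521−8² = 457
v_rel = (2, -2),  |v_rel|² = 8;  v_rel·d = (2)·(-20) + (-2)·(11) = -62
8·t² + 124·t + 457 = 0  ⇒  m = (-62)² − 8·457 = 188
m = 188 > 0,  v_rel·d = -62 < 0  ⇒  outside

inside=no margin=188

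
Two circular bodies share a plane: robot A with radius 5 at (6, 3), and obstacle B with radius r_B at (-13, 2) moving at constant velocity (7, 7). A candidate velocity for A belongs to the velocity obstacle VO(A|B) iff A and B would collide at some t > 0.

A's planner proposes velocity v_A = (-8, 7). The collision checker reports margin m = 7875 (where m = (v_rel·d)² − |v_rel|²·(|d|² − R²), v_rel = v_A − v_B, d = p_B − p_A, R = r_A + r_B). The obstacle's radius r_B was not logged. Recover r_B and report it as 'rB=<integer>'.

m = 7875
d = (-19, -1);  v_rel = (-15, 0),  |v_rel|² = 225
v_rel×d = (-15)·(-1) − (0)·(-19) = 15
since m = R²·225 − 15²:  R² = (225 + 7875) / 225 = 36
R = √36 = 6  ⇒  r_B = 6 − 5 = 1

rB=1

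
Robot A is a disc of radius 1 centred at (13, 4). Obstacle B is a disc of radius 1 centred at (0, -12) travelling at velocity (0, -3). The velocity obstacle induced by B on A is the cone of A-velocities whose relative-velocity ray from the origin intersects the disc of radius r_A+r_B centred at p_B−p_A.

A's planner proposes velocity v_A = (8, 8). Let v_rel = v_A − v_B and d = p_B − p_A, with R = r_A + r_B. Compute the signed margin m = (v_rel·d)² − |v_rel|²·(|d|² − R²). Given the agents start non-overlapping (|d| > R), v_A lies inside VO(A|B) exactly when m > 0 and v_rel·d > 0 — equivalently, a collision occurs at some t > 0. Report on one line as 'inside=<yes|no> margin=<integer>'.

d = (-13, -16),  |d|² = 425;  R = 1+1 = 2,  c = 425−2² = 421
v_rel = (8, 11),  |v_rel|² = 185;  v_rel·d = (8)·(-13) + (11)·(-16) = -280
185·t² + 560·t + 421 = 0  ⇒  m = (-280)² − 185·421 = 515
m = 515 > 0,  v_rel·d = -280 < 0  ⇒  outside

inside=no margin=515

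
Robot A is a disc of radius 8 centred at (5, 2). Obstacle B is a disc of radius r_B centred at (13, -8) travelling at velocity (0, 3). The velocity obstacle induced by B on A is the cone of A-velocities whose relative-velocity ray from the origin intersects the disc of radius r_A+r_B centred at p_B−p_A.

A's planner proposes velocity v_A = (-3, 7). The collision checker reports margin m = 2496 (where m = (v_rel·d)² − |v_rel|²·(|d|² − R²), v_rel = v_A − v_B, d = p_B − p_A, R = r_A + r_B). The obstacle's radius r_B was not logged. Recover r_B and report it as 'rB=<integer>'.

m = 2496
d = (8, -10);  v_rel = (-3, 4),  |v_rel|² = 25
v_rel×d = (-3)·(-10) − (4)·(8) = -2
since m = R²·25 − (-2)²:  R² = (4 + 2496) / 25 = 100
R = √100 = 10  ⇒  r_B = 10 − 8 = 2

rB=2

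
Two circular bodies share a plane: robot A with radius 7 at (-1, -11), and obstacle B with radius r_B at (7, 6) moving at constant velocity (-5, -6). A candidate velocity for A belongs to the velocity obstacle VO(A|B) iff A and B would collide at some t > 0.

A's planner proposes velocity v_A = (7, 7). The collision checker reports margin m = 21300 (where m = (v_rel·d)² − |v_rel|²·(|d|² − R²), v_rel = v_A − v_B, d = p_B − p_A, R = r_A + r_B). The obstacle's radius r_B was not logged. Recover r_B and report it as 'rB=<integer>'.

m = 21300
d = (8, 17);  v_rel = (12, 13),  |v_rel|² = 313
v_rel×d = (12)·(17) − (13)·(8) = 100
since m = R²·313 − 100²:  R² = (10000 + 21300) / 313 = 100
R = √100 = 10  ⇒  r_B = 10 − 7 = 3

rB=3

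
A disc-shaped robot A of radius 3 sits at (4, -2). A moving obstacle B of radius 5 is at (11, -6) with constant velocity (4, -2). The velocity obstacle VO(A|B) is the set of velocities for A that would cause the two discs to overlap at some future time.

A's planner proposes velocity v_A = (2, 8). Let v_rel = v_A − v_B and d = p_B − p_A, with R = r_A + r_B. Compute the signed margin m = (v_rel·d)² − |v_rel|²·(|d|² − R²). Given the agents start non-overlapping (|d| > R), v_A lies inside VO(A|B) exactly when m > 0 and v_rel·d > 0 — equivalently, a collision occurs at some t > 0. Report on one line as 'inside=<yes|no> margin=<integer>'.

d = (7, -4),  |d|² = 65;  R = 3+5 = 8,  c = 65−8² = 1
v_rel = (-2, 10),  |v_rel|² = 104;  v_rel·d = (-2)·(7) + (10)·(-4) = -54
104·t² + 108·t + 1 = 0  ⇒  m = (-54)² − 104·1 = 2812
m = 2812 > 0,  v_rel·d = -54 < 0  ⇒  outside

inside=no margin=2812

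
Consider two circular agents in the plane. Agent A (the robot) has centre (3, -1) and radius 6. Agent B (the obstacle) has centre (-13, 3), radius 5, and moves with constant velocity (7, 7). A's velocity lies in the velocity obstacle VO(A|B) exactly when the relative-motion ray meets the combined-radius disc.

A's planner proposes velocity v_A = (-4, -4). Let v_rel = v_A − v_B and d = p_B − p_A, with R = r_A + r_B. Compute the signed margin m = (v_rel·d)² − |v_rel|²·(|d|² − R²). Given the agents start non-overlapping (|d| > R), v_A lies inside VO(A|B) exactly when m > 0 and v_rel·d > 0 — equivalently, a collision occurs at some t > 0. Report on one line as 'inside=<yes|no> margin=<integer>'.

d = (-16, 4),  |d|² = 272;  R = 6+5 = 11,  c = 272−11² = 151
v_rel = (-11, -11),  |v_rel|² = 242;  v_rel·d = (-11)·(-16) + (-11)·(4) = 132
242·t² − 264·t + 151 = 0  ⇒  m = 132² − 242·151 = -19118
m = -19118 < 0,  v_rel·d = 132 > 0  ⇒  outside

inside=no margin=-19118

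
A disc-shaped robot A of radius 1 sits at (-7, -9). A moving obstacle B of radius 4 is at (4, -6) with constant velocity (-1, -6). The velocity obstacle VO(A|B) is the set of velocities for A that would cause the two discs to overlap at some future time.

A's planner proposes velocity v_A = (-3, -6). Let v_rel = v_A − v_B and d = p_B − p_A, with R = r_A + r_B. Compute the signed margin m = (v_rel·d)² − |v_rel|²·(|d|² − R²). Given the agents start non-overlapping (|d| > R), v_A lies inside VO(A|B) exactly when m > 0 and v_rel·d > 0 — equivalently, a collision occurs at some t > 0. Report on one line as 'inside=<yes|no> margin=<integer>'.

d = (11, 3),  |d|² = 130;  R = 1+4 = 5,  c = 130−5² = 105
v_rel = (-2, 0),  |v_rel|² = 4;  v_rel·d = (-2)·(11) + (0)·(3) = -22
4·t² + 44·t + 105 = 0  ⇒  m = (-22)² − 4·105 = 64
m = 64 > 0,  v_rel·d = -22 < 0  ⇒  outside

inside=no margin=64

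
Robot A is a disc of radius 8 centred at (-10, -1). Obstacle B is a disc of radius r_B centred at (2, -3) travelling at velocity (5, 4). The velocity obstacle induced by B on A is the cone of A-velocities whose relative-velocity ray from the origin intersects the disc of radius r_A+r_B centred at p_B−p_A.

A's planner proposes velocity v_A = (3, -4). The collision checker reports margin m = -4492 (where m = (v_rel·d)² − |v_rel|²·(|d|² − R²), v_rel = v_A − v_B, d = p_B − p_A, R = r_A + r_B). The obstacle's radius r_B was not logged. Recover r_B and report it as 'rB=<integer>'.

m = -4492
d = (12, -2);  v_rel = (-2, -8),  |v_rel|² = 68
v_rel×d = (-2)·(-2) − (-8)·(12) = 100
since m = R²·68 − 100²:  R² = (10000 + -4492) / 68 = 81
R = √81 = 9  ⇒  r_B = 9 − 8 = 1

rB=1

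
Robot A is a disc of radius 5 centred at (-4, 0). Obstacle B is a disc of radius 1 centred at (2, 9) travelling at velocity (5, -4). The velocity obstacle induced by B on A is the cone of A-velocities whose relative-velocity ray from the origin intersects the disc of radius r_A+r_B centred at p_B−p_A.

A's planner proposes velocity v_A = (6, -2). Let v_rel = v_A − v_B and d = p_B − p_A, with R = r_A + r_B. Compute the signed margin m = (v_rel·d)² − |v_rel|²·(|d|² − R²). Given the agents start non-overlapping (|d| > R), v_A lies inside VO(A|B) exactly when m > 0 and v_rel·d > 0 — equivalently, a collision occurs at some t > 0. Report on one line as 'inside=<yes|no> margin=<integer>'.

d = (6, 9),  |d|² = 117;  R = 5+1 = 6,  c = 117−6² = 81
v_rel = (1, 2),  |v_rel|² = 5;  v_rel·d = (1)·(6) + (2)·(9) = 24
5·t² − 48·t + 81 = 0  ⇒  m = 24² − 5·81 = 171
m = 171 > 0,  v_rel·d = 24 > 0  ⇒  inside

inside=yes margin=171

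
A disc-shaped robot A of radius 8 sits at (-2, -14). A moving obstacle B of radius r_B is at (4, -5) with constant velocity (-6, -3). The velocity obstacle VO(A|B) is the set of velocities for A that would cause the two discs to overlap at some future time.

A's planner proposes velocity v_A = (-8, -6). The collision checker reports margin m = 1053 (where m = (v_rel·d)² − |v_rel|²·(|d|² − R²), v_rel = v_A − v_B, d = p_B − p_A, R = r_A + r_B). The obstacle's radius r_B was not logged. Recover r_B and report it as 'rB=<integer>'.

m = 1053
d = (6, 9);  v_rel = (-2, -3),  |v_rel|² = 13
v_rel×d = (-2)·(9) − (-3)·(6) = 0
since m = R²·13 − 0²:  R² = (0 + 1053) / 13 = 81
R = √81 = 9  ⇒  r_B = 9 − 8 = 1

rB=1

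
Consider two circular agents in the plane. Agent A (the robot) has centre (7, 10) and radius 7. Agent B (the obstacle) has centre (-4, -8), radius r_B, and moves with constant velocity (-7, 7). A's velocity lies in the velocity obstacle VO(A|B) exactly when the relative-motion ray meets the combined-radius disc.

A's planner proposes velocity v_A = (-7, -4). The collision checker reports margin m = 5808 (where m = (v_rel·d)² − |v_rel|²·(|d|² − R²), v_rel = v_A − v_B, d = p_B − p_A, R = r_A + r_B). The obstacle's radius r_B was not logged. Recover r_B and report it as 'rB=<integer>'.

m = 5808
d = (-11, -18);  v_rel = (0, -11),  |v_rel|² = 121
v_rel×d = (0)·(-18) − (-11)·(-11) = -121
since m = R²·121 − (-121)²:  R² = (14641 + 5808) / 121 = 169
R = √169 = 13  ⇒  r_B = 13 − 7 = 6

rB=6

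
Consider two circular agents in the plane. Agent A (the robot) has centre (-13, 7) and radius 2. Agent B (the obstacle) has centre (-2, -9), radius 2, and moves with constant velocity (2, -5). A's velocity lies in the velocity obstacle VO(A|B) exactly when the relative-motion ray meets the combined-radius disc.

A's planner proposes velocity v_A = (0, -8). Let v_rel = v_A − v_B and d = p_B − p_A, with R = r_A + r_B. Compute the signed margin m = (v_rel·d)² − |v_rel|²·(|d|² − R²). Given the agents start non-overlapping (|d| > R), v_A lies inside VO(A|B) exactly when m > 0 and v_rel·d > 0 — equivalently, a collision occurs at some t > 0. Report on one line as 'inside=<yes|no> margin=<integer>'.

d = (11, -16),  |d|² = 377;  R = 2+2 = 4,  c = 377−4² = 361
v_rel = (-2, -3),  |v_rel|² = 13;  v_rel·d = (-2)·(11) + (-3)·(-16) = 26
13·t² − 52·t + 361 = 0  ⇒  m = 26² − 13·361 = -4017
m = -4017 < 0,  v_rel·d = 26 > 0  ⇒  outside

inside=no margin=-4017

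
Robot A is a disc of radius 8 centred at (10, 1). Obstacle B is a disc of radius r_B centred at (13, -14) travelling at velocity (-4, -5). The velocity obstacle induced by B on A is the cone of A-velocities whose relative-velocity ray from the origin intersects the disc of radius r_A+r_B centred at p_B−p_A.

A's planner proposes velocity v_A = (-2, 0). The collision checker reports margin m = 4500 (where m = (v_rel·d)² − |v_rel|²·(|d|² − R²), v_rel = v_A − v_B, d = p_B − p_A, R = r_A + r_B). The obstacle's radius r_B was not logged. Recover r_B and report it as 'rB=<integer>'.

m = 4500
d = (3, -15);  v_rel = (2, 5),  |v_rel|² = 29
v_rel×d = (2)·(-15) − (5)·(3) = -45
since m = R²·29 − (-45)²:  R² = (2025 + 4500) / 29 = 225
R = √225 = 15  ⇒  r_B = 15 − 8 = 7

rB=7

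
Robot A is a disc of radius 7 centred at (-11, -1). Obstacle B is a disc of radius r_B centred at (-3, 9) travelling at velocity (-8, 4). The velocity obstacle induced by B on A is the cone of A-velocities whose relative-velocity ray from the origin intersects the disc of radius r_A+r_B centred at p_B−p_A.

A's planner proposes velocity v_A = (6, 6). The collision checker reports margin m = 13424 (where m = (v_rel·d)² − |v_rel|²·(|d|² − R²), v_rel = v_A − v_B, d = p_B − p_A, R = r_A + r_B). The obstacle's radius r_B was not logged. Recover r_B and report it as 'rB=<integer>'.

m = 13424
d = (8, 10);  v_rel = (14, 2),  |v_rel|² = 200
v_rel×d = (14)·(10) − (2)·(8) = 124
since m = R²·200 − 124²:  R² = (15376 + 13424) / 200 = 144
R = √144 = 12  ⇒  r_B = 12 − 7 = 5

rB=5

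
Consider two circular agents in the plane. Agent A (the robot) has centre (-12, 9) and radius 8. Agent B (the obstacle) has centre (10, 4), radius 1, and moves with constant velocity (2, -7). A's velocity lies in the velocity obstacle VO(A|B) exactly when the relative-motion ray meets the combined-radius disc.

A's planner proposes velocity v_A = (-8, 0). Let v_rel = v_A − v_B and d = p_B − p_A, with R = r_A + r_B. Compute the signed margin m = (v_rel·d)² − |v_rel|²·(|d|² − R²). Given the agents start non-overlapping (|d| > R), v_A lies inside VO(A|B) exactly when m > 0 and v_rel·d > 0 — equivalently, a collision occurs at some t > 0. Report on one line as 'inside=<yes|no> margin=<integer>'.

d = (22, -5),  |d|² = 509;  R = 8+1 = 9,  c = 509−9² = 428
v_rel = (-10, 7),  |v_rel|² = 149;  v_rel·d = (-10)·(22) + (7)·(-5) = -255
149·t² + 510·t + 428 = 0  ⇒  m = (-255)² − 149·428 = 1253
m = 1253 > 0,  v_rel·d = -255 < 0  ⇒  outside

inside=no margin=1253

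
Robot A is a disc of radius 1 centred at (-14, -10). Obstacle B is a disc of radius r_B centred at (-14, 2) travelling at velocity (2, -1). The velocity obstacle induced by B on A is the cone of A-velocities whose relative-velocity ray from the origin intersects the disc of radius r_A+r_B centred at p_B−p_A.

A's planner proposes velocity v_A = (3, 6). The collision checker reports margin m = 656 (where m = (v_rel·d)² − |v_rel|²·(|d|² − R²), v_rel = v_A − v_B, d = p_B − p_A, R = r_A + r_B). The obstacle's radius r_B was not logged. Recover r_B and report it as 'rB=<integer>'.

m = 656
d = (0, 12);  v_rel = (1, 7),  |v_rel|² = 50
v_rel×d = (1)·(12) − (7)·(0) = 12
since m = R²·50 − 12²:  R² = (144 + 656) / 50 = 16
R = √16 = 4  ⇒  r_B = 4 − 1 = 3

rB=3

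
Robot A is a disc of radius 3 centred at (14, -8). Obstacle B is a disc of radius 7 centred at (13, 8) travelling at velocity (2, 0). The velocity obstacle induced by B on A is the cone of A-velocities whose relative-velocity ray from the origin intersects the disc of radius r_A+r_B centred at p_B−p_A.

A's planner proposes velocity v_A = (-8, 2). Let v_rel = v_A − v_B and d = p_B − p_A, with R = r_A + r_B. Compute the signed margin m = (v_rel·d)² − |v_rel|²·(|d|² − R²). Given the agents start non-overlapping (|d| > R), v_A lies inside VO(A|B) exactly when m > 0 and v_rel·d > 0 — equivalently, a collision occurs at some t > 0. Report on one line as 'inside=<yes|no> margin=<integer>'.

d = (-1, 16),  |d|² = 257;  R = 3+7 = 10,  c = 257−10² = 157
v_rel = (-10, 2),  |v_rel|² = 104;  v_rel·d = (-10)·(-1) + (2)·(16) = 42
104·t² − 84·t + 157 = 0  ⇒  m = 42² − 104·157 = -14564
m = -14564 < 0,  v_rel·d = 42 > 0  ⇒  outside

inside=no margin=-14564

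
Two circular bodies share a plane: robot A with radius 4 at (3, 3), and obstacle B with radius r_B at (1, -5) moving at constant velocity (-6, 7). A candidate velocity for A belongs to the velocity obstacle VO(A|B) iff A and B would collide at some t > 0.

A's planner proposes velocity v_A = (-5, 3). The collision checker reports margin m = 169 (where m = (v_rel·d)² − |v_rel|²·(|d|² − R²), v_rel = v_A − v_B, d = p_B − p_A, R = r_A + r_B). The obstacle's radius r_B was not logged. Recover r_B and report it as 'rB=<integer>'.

m = 169
d = (-2, -8);  v_rel = (1, -4),  |v_rel|² = 17
v_rel×d = (1)·(-8) − (-4)·(-2) = -16
since m = R²·17 − (-16)²:  R² = (256 + 169) / 17 = 25
R = √25 = 5  ⇒  r_B = 5 − 4 = 1

rB=1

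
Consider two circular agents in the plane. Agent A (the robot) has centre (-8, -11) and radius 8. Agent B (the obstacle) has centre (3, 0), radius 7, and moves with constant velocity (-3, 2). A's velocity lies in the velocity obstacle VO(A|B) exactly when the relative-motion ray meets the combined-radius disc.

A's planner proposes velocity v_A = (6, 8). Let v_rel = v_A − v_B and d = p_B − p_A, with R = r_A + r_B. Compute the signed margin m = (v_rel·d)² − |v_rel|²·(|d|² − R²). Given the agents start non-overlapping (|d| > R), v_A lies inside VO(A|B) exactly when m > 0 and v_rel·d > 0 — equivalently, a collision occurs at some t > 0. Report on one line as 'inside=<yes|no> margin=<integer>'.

d = (11, 11),  |d|² = 242;  R = 8+7 = 15,  c = 242−15² = 17
v_rel = (9, 6),  |v_rel|² = 117;  v_rel·d = (9)·(11) + (6)·(11) = 165
117·t² − 330·t + 17 = 0  ⇒  m = 165² − 117·17 = 25236
m = 25236 > 0,  v_rel·d = 165 > 0  ⇒  inside

inside=yes margin=25236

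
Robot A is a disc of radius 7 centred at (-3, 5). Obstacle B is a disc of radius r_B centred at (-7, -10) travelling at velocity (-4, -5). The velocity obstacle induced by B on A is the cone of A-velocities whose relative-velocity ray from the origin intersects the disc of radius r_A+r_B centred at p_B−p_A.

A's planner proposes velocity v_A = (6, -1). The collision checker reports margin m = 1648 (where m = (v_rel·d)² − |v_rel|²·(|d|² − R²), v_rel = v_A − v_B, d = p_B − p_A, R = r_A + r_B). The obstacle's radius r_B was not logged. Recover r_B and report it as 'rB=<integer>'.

m = 1648
d = (-4, -15);  v_rel = (10, 4),  |v_rel|² = 116
v_rel×d = (10)·(-15) − (4)·(-4) = -134
since m = R²·116 − (-134)²:  R² = (17956 + 1648) / 116 = 169
R = √169 = 13  ⇒  r_B = 13 − 7 = 6

rB=6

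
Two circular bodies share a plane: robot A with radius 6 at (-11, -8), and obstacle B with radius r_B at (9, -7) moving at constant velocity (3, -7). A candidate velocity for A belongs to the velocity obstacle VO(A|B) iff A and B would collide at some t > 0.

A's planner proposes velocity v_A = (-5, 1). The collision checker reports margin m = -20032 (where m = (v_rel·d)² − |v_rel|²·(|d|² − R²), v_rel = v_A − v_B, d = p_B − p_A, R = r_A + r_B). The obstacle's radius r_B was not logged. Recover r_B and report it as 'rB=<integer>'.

m = -20032
d = (20, 1);  v_rel = (-8, 8),  |v_rel|² = 128
v_rel×d = (-8)·(1) − (8)·(20) = -168
since m = R²·128 − (-168)²:  R² = (28224 + -20032) / 128 = 64
R = √64 = 8  ⇒  r_B = 8 − 6 = 2

rB=2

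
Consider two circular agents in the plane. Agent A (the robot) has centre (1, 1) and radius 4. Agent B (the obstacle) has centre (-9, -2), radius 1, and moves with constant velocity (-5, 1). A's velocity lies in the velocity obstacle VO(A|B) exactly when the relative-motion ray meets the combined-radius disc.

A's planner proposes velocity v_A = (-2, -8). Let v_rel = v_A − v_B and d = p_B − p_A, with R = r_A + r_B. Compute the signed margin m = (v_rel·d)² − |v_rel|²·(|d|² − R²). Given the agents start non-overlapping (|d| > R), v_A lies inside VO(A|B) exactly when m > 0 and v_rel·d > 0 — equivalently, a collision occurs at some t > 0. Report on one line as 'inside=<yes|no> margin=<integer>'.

d = (-10, -3),  |d|² = 109;  R = 4+1 = 5,  c = 109−5² = 84
v_rel = (3, -9),  |v_rel|² = 90;  v_rel·d = (3)·(-10) + (-9)·(-3) = -3
90·t² + 6·t + 84 = 0  ⇒  m = (-3)² − 90·84 = -7551
m = -7551 < 0,  v_rel·d = -3 < 0  ⇒  outside

inside=no margin=-7551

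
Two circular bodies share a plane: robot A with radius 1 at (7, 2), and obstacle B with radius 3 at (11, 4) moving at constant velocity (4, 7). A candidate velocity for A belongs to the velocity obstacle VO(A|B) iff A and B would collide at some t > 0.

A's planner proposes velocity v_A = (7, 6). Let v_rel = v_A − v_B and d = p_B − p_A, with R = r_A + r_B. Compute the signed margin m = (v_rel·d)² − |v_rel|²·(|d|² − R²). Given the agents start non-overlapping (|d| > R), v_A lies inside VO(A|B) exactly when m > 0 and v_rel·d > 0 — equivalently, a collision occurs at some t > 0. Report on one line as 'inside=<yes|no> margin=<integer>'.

d = (4, 2),  |d|² = 20;  R = 1+3 = 4,  c = 20−4² = 4
v_rel = (3, -1),  |v_rel|² = 10;  v_rel·d = (3)·(4) + (-1)·(2) = 10
10·t² − 20·t + 4 = 0  ⇒  m = 10² − 10·4 = 60
m = 60 > 0,  v_rel·d = 10 > 0  ⇒  inside

inside=yes margin=60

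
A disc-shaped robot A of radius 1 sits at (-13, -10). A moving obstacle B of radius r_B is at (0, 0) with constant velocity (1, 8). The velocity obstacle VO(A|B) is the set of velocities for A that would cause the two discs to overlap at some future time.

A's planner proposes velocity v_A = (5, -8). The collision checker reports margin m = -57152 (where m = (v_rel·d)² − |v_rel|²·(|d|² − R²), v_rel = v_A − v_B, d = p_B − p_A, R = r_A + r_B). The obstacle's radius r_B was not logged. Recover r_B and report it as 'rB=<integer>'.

m = -57152
d = (13, 10);  v_rel = (4, -16),  |v_rel|² = 272
v_rel×d = (4)·(10) − (-16)·(13) = 248
since m = R²·272 − 248²:  R² = (61504 + -57152) / 272 = 16
R = √16 = 4  ⇒  r_B = 4 − 1 = 3

rB=3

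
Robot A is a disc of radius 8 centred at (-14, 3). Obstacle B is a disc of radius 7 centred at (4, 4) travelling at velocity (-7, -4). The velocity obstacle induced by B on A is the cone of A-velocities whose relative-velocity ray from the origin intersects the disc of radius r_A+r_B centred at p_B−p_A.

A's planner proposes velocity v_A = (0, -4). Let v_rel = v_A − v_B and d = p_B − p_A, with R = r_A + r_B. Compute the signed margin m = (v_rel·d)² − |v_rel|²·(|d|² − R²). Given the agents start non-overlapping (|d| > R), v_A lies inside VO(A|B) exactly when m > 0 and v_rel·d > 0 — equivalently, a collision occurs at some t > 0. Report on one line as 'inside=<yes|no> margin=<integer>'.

d = (18, 1),  |d|² = 325;  R = 8+7 = 15,  c = 325−15² = 100
v_rel = (7, 0),  |v_rel|² = 49;  v_rel·d = (7)·(18) + (0)·(1) = 126
49·t² − 252·t + 100 = 0  ⇒  m = 126² − 49·100 = 10976
m = 10976 > 0,  v_rel·d = 126 > 0  ⇒  inside

inside=yes margin=10976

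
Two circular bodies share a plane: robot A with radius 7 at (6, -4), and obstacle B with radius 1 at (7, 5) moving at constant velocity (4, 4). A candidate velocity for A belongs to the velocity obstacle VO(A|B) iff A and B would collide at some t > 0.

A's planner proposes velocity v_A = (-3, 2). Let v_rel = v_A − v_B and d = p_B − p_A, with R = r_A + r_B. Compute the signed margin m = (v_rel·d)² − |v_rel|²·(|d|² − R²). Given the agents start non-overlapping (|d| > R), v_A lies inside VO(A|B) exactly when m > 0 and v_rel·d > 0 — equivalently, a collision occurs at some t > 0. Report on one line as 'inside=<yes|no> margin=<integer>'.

d = (1, 9),  |d|² = 82;  R = 7+1 = 8,  c = 82−8² = 18
v_rel = (-7, -2),  |v_rel|² = 53;  v_rel·d = (-7)·(1) + (-2)·(9) = -25
53·t² + 50·t + 18 = 0  ⇒  m = (-25)² − 53·18 = -329
m = -329 < 0,  v_rel·d = -25 < 0  ⇒  outside

inside=no margin=-329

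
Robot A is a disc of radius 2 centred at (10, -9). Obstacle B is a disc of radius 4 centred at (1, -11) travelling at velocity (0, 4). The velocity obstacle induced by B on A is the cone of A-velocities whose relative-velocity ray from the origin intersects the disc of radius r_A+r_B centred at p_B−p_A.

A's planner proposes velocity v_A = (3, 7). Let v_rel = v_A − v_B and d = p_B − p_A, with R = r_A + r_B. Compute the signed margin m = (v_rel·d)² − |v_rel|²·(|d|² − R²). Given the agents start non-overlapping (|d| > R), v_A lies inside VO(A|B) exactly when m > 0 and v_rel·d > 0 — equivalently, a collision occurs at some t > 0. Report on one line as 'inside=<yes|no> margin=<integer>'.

d = (-9, -2),  |d|² = 85;  R = 2+4 = 6,  c = 85−6² = 49
v_rel = (3, 3),  |v_rel|² = 18;  v_rel·d = (3)·(-9) + (3)·(-2) = -33
18·t² + 66·t + 49 = 0  ⇒  m = (-33)² − 18·49 = 207
m = 207 > 0,  v_rel·d = -33 < 0  ⇒  outside

inside=no margin=207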